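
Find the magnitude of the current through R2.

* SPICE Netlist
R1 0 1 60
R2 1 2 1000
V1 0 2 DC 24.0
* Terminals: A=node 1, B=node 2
Nodal analysis, taking node 2 as the 0 V reference.
Source V1 fixes V_0 = 24 V.
KCL at each unknown node (sum of currents leaving = 0; resistances in Ω):
  Node 1: (V_1 - 24)/60 + (V_1 - 0)/1000 = 0
Collecting terms: 0.01767 × V_1 = 0.4  =>  V_1 = 22.64 V
I_R2 = (V_1 - V_2)/R2 = (22.64 - 0)/1000 = 0.02264 A
|I_R2| = 0.02264 A

Final answer: |I_R2| = 0.02264 A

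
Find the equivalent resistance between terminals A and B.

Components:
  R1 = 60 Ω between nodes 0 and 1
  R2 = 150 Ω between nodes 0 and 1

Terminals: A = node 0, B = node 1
Reduce the network between node 0 (A) and node 1 (B) by series/parallel combination:
  Rp1 = R1 ‖ R2 (parallel, both between nodes 0 and 1) = 1/(1/60 + 1/150) = 42.86 Ω
R_eq = 42.86 Ω

Final answer: 42.86 Ω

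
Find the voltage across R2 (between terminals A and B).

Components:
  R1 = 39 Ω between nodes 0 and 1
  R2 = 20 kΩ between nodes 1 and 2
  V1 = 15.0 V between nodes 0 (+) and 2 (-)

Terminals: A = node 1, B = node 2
R1 and R2 are in series across V1 (node 0 → node 1 → node 2), and the output A–B is taken across R2, so this is a voltage divider.
Series current: I = V1/(R1 + R2) = 15/(39 + 20000) = 15/20040 = 0.0007485 A
V_R2 = I × R2 = V1 × R2/(R1 + R2) = 15 × 20000/20040 = 14.97 V

Final answer: 14.97 V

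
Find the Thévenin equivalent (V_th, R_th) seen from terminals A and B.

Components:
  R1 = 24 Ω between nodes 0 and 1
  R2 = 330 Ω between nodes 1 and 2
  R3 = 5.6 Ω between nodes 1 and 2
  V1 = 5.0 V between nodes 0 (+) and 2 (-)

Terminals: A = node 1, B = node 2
Step 1 — V_th is the open-circuit voltage V_A - V_B (nothing connected across the terminals).
Nodal analysis, taking node 2 as the 0 V reference.
Source V1 fixes V_0 = 5 V.
KCL at each unknown node (sum of currents leaving = 0; resistances in Ω):
  Node 1: (V_1 - 5)/24 + (V_1 - 0)/330 + (V_1 - 0)/5.6 = 0
Collecting terms: 0.2233 × V_1 = 0.2083  =>  V_1 = 0.9331 V
V_th = V_1 - V_2 = 0.9331 - 0 = 0.9331 V
Step 2 — R_th: zero the source — replace V1 by a short circuit (node 2 merges into node 0) — and find the resistance seen between A (node 1) and B (node 0).
Reduce the network between node 1 (A) and node 0 (B) by series/parallel combination:
  Rp1 = R1 ‖ R2 ‖ R3 (parallel, all between nodes 0 and 1) = 1/(1/24 + 1/330 + 1/5.6) = 4.479 Ω
R_th = 4.479 Ω

Final answer: V_th = 0.9331 V, R_th = 4.479 Ω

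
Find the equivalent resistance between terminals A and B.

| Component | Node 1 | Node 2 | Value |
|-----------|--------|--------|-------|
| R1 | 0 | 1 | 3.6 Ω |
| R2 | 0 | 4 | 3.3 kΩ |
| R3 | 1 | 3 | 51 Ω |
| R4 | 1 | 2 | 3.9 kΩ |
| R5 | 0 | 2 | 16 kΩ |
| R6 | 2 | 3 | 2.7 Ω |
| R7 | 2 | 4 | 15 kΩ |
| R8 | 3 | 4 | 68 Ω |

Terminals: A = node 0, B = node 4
The network is not a plain series/parallel combination. Inject a 1 A test current into terminal A (node 0) and return it from terminal B (node 4); then R_eq = V_A / (1 A).
Nodal analysis, taking node 4 as the 0 V reference.
Current source I_test pushes 1 A into node 0 and draws it out of node 4.
KCL at each unknown node (sum of currents leaving = 0; resistances in Ω):
  Node 0: (V_0 - V_1)/3.6 + (V_0 - 0)/3300 + (V_0 - V_2)/16000 - 1 = 0
  Node 1: (V_1 - V_0)/3.6 + (V_1 - V_3)/51 + (V_1 - V_2)/3900 = 0
  Node 2: (V_2 - V_0)/16000 + (V_2 - V_1)/3900 + (V_2 - V_3)/2.7 + (V_2 - 0)/15000 = 0
  Node 3: (V_3 - V_1)/51 + (V_3 - V_2)/2.7 + (V_3 - 0)/68 = 0
Collecting terms (coefficients in siemens):
  0.2781·V_0 - 0.2778·V_1 - 0.0000625·V_2 = 1
  0.2976·V_1 - 0.2778·V_0 - 0.0002564·V_2 - 0.01961·V_3 = 0
  0.3708·V_2 - 0.0000625·V_0 - 0.0002564·V_1 - 0.3704·V_3 = 0
  0.4047·V_3 - 0.01961·V_1 - 0.3704·V_2 = 0
Solving these 4 simultaneous equations (Gaussian elimination) gives:
  V_0 = 117.1 V, V_1 = 113.7 V, V_2 = 65.32 V, V_3 = 65.29 V
R_eq = V_0 / 1 A = 117.1 Ω

Final answer: 117.1 Ω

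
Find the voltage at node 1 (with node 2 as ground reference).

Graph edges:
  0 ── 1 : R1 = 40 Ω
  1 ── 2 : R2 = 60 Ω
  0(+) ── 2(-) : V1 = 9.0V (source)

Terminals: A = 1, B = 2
Nodal analysis, taking node 2 as the 0 V reference.
Source V1 fixes V_0 = 9 V.
KCL at each unknown node (sum of currents leaving = 0; resistances in Ω):
  Node 1: (V_1 - 9)/40 + (V_1 - 0)/60 = 0
Collecting terms: 0.04167 × V_1 = 0.225  =>  V_1 = 5.4 V
The requested potential is V_1 = 5.4 V.

Final answer: V_1 = 5.4 V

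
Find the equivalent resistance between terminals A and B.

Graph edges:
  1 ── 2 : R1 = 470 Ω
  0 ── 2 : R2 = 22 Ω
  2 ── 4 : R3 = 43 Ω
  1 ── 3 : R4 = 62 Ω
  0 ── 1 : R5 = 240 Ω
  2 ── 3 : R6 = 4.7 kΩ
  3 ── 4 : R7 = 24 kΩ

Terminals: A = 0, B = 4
The network is not a plain series/parallel combination. Inject a 1 A test current into terminal A (node 0) and return it from terminal B (node 4); then R_eq = V_A / (1 A).
Nodal analysis, taking node 4 as the 0 V reference.
Current source I_test pushes 1 A into node 0 and draws it out of node 4.
KCL at each unknown node (sum of currents leaving = 0; resistances in Ω):
  Node 0: (V_0 - V_2)/22 + (V_0 - V_1)/240 - 1 = 0
  Node 1: (V_1 - V_0)/240 + (V_1 - V_2)/470 + (V_1 - V_3)/62 = 0
  Node 2: (V_2 - V_0)/22 + (V_2 - V_1)/470 + (V_2 - 0)/43 + (V_2 - V_3)/4700 = 0
  Node 3: (V_3 - V_1)/62 + (V_3 - V_2)/4700 + (V_3 - 0)/24000 = 0
Collecting terms (coefficients in siemens):
  0.04962·V_0 - 0.004167·V_1 - 0.04545·V_2 = 1
  0.02242·V_1 - 0.004167·V_0 - 0.002128·V_2 - 0.01613·V_3 = 0
  0.07105·V_2 - 0.04545·V_0 - 0.002128·V_1 - 0.0002128·V_3 = 0
  0.01638·V_3 - 0.01613·V_1 - 0.0002128·V_2 = 0
Solving these 4 simultaneous equations (Gaussian elimination) gives:
  V_0 = 64.17 V, V_1 = 56.17 V, V_2 = 42.9 V, V_3 = 55.86 V
R_eq = V_0 / 1 A = 64.17 Ω

Final answer: 64.17 Ω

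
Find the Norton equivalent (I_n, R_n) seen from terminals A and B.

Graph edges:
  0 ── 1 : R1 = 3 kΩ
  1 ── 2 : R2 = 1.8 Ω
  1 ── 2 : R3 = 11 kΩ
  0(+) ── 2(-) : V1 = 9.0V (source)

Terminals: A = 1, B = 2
Find the Thévenin equivalent first; then I_n = V_th/R_th and R_n = R_th.
Step 1 — V_th is the open-circuit voltage V_A - V_B (nothing connected across the terminals).
Nodal analysis, taking node 2 as the 0 V reference.
Source V1 fixes V_0 = 9 V.
KCL at each unknown node (sum of currents leaving = 0; resistances in Ω):
  Node 1: (V_1 - 9)/3000 + (V_1 - 0)/1.8 + (V_1 - 0)/11000 = 0
Collecting terms: 0.556 × V_1 = 0.003  =>  V_1 = 0.005396 V
V_th = V_1 - V_2 = 0.005396 - 0 = 0.005396 V
Step 2 — R_th: zero the source — replace V1 by a short circuit (node 2 merges into node 0) — and find the resistance seen between A (node 1) and B (node 0).
Reduce the network between node 1 (A) and node 0 (B) by series/parallel combination:
  Rp1 = R1 ‖ R2 ‖ R3 (parallel, all between nodes 0 and 1) = 1/(1/3000 + 1/1.8 + 1/11000) = 1.799 Ω
R_th = 1.799 Ω
I_n = V_th/R_th = 0.005396/1.799 = 0.003 A, and R_n = R_th = 1.799 Ω

Final answer: I_n = 0.003 A, R_n = 1.799 Ω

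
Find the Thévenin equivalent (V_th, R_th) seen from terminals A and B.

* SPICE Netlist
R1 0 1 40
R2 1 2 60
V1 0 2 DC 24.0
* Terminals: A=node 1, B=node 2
Step 1 — V_th is the open-circuit voltage V_A - V_B (nothing connected across the terminals).
Nodal analysis, taking node 2 as the 0 V reference.
Source V1 fixes V_0 = 24 V.
KCL at each unknown node (sum of currents leaving = 0; resistances in Ω):
  Node 1: (V_1 - 24)/40 + (V_1 - 0)/60 = 0
Collecting terms: 0.04167 × V_1 = 0.6  =>  V_1 = 14.4 V
V_th = V_1 - V_2 = 14.4 - 0 = 14.4 V
Step 2 — R_th: zero the source — replace V1 by a short circuit (node 2 merges into node 0) — and find the resistance seen between A (node 1) and B (node 0).
Reduce the network between node 1 (A) and node 0 (B) by series/parallel combination:
  Rp1 = R1 ‖ R2 (parallel, both between nodes 0 and 1) = 1/(1/40 + 1/60) = 24 Ω
R_th = 24 Ω

Final answer: V_th = 14.4 V, R_th = 24 Ω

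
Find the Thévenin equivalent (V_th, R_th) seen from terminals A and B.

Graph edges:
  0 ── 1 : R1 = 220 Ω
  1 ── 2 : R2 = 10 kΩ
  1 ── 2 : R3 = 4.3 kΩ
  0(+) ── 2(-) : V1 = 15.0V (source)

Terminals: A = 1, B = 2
Step 1 — V_th is the open-circuit voltage V_A - V_B (nothing connected across the terminals).
Nodal analysis, taking node 2 as the 0 V reference.
Source V1 fixes V_0 = 15 V.
KCL at each unknown node (sum of currents leaving = 0; resistances in Ω):
  Node 1: (V_1 - 15)/220 + (V_1 - 0)/10000 + (V_1 - 0)/4300 = 0
Collecting terms: 0.004878 × V_1 = 0.06818  =>  V_1 = 13.98 V
V_th = V_1 - V_2 = 13.98 - 0 = 13.98 V
Step 2 — R_th: zero the source — replace V1 by a short circuit (node 2 merges into node 0) — and find the resistance seen between A (node 1) and B (node 0).
Reduce the network between node 1 (A) and node 0 (B) by series/parallel combination:
  Rp1 = R1 ‖ R2 ‖ R3 (parallel, all between nodes 0 and 1) = 1/(1/220 + 1/10000 + 1/4300) = 205 Ω
R_th = 205 Ω

Final answer: V_th = 13.98 V, R_th = 205 Ω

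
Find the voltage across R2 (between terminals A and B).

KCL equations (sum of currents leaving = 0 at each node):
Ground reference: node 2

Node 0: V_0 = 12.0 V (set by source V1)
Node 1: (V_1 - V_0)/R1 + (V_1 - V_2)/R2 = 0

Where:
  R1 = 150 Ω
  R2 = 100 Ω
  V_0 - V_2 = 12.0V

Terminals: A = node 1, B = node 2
R1 and R2 are in series across V1 (node 0 → node 1 → node 2), and the output A–B is taken across R2, so this is a voltage divider.
Series current: I = V1/(R1 + R2) = 12/(150 + 100) = 12/250 = 0.048 A
V_R2 = I × R2 = V1 × R2/(R1 + R2) = 12 × 100/250 = 4.8 V

Final answer: 4.8 V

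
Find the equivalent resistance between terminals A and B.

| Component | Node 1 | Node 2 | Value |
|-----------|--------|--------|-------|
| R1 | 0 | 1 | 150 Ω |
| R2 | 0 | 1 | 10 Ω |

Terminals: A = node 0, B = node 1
Reduce the network between node 0 (A) and node 1 (B) by series/parallel combination:
  Rp1 = R1 ‖ R2 (parallel, both between nodes 0 and 1) = 1/(1/150 + 1/10) = 9.375 Ω
R_eq = 9.375 Ω

Final answer: 9.375 Ω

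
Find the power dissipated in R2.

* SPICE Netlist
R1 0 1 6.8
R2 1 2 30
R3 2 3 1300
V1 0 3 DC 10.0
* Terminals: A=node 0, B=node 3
Nodal analysis, taking node 3 as the 0 V reference.
Source V1 fixes V_0 = 10 V.
KCL at each unknown node (sum of currents leaving = 0; resistances in Ω):
  Node 1: (V_1 - 10)/6.8 + (V_1 - V_2)/30 = 0
  Node 2: (V_2 - V_1)/30 + (V_2 - 0)/1300 = 0
Collecting terms (coefficients in siemens):
  0.1804·V_1 - 0.03333·V_2 = 1.471
  0.0341·V_2 - 0.03333·V_1 = 0
Determinant D = (0.1804)(0.0341) - (-0.03333)(-0.03333) = 0.005041
V_1 = [(1.471)(0.0341) - (-0.03333)(0)]/D = 9.949 V
V_2 = [(0.1804)(0) - (1.471)(-0.03333)]/D = 9.725 V
I_R2 = (V_1 - V_2)/R2 = (9.949 - 9.725)/30 = 0.007481 A
P_R2 = I_R2² × R2 = (0.007481)² × 30 = 0.001679 W

Final answer: 0.001679 W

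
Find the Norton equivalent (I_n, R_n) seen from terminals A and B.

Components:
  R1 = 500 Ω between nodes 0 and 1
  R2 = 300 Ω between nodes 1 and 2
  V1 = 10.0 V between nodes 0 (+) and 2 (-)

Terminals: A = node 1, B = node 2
Find the Thévenin equivalent first; then I_n = V_th/R_th and R_n = R_th.
Step 1 — V_th is the open-circuit voltage V_A - V_B (nothing connected across the terminals).
Nodal analysis, taking node 2 as the 0 V reference.
Source V1 fixes V_0 = 10 V.
KCL at each unknown node (sum of currents leaving = 0; resistances in Ω):
  Node 1: (V_1 - 10)/500 + (V_1 - 0)/300 = 0
Collecting terms: 0.005333 × V_1 = 0.02  =>  V_1 = 3.75 V
V_th = V_1 - V_2 = 3.75 - 0 = 3.75 V
Step 2 — R_th: zero the source — replace V1 by a short circuit (node 2 merges into node 0) — and find the resistance seen between A (node 1) and B (node 0).
Reduce the network between node 1 (A) and node 0 (B) by series/parallel combination:
  Rp1 = R1 ‖ R2 (parallel, both between nodes 0 and 1) = 1/(1/500 + 1/300) = 187.5 Ω
R_th = 187.5 Ω
I_n = V_th/R_th = 3.75/187.5 = 0.02 A, and R_n = R_th = 187.5 Ω

Final answer: I_n = 0.02 A, R_n = 187.5 Ω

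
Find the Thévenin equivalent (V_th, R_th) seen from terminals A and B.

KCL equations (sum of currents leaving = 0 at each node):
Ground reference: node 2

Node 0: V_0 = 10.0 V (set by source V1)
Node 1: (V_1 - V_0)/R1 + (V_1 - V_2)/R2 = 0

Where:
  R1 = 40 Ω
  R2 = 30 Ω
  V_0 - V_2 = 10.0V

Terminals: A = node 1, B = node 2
Step 1 — V_th is the open-circuit voltage V_A - V_B (nothing connected across the terminals).
Nodal analysis, taking node 2 as the 0 V reference.
Source V1 fixes V_0 = 10 V.
KCL at each unknown node (sum of currents leaving = 0; resistances in Ω):
  Node 1: (V_1 - 10)/40 + (V_1 - 0)/30 = 0
Collecting terms: 0.05833 × V_1 = 0.25  =>  V_1 = 4.286 V
V_th = V_1 - V_2 = 4.286 - 0 = 4.286 V
Step 2 — R_th: zero the source — replace V1 by a short circuit (node 2 merges into node 0) — and find the resistance seen between A (node 1) and B (node 0).
Reduce the network between node 1 (A) and node 0 (B) by series/parallel combination:
  Rp1 = R1 ‖ R2 (parallel, both between nodes 0 and 1) = 1/(1/40 + 1/30) = 17.14 Ω
R_th = 17.14 Ω

Final answer: V_th = 4.286 V, R_th = 17.14 Ω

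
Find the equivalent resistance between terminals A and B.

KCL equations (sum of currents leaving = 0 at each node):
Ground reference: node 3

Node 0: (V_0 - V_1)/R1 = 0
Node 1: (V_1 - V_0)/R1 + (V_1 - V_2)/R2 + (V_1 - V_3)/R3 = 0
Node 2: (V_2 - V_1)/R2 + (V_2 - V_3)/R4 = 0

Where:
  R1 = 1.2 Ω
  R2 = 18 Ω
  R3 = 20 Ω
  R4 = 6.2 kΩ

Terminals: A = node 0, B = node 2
Reduce the network between node 0 (A) and node 2 (B) by series/parallel combination:
  Rs1 = R3 + R4 (series, joined only at node 3) = 20 + 6200 = 6220 Ω
  Rp1 = R2 ‖ Rs1 (parallel, both between nodes 1 and 2) = 1/(1/18 + 1/6220) = 17.95 Ω
  Rs2 = R1 + Rp1 (series, joined only at node 1) = 1.2 + 17.95 = 19.15 Ω
R_eq = 19.15 Ω

Final answer: 19.15 Ω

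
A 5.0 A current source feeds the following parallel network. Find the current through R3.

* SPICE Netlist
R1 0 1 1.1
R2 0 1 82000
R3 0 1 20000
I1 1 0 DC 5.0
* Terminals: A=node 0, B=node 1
All resistors sit directly between nodes 0 and 1, so they are in parallel and share one voltage V; the full source current 5 A splits among them.
1/R_par = 1/1.1 + 1/82000 + 1/20000 = 0.9092 S  =>  R_par = 1.1 Ω
V = I × R_par = 5 × 1.1 = 5.5 V
I_R3 = V/R3 = 5.5/20000 = 0.000275 A

Final answer: 0.000275 A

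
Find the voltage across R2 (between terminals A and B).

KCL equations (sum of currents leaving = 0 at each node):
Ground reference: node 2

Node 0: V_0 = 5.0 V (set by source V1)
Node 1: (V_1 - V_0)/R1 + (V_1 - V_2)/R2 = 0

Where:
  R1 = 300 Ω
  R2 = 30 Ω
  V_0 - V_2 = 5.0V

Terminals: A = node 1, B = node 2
R1 and R2 are in series across V1 (node 0 → node 1 → node 2), and the output A–B is taken across R2, so this is a voltage divider.
Series current: I = V1/(R1 + R2) = 5/(300 + 30) = 5/330 = 0.01515 A
V_R2 = I × R2 = V1 × R2/(R1 + R2) = 5 × 30/330 = 0.4545 V

Final answer: 0.4545 V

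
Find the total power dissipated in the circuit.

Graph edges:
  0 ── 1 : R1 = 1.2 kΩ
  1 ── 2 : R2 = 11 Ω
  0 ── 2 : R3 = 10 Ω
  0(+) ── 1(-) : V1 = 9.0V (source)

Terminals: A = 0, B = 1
Nodal analysis, taking node 1 as the 0 V reference.
Source V1 fixes V_0 = 9 V.
KCL at each unknown node (sum of currents leaving = 0; resistances in Ω):
  Node 2: (V_2 - 0)/11 + (V_2 - 9)/10 = 0
Collecting terms: 0.1909 × V_2 = 0.9  =>  V_2 = 4.714 V
Power in each resistor, P = (ΔV)²/R:
  P_R1 = (9 - 0)²/1200 = 0.0675 W
  P_R2 = (0 - 4.714)²/11 = 2.02 W
  P_R3 = (9 - 4.714)²/10 = 1.837 W
P_total = P_R1 + P_R2 + P_R3 = 3.925 W

Final answer: 3.925 W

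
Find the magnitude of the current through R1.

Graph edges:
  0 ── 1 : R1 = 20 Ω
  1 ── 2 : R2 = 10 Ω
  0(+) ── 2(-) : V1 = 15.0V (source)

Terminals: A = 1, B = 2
Nodal analysis, taking node 2 as the 0 V reference.
Source V1 fixes V_0 = 15 V.
KCL at each unknown node (sum of currents leaving = 0; resistances in Ω):
  Node 1: (V_1 - 15)/20 + (V_1 - 0)/10 = 0
Collecting terms: 0.15 × V_1 = 0.75  =>  V_1 = 5 V
I_R1 = (V_0 - V_1)/R1 = (15 - 5)/20 = 0.5 A
|I_R1| = 0.5 A

Final answer: |I_R1| = 0.5 A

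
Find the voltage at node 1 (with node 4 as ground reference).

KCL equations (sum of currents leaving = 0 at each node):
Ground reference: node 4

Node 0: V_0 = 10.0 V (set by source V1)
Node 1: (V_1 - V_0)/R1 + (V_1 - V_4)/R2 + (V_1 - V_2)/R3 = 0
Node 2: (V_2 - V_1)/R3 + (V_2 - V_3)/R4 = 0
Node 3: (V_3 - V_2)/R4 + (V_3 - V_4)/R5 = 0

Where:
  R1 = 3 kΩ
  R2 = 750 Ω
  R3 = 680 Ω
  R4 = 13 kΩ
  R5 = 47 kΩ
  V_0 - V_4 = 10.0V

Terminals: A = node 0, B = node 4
Nodal analysis, taking node 4 as the 0 V reference.
Source V1 fixes V_0 = 10 V.
KCL at each unknown node (sum of currents leaving = 0; resistances in Ω):
  Node 1: (V_1 - 10)/3000 + (V_1 - 0)/750 + (V_1 - V_2)/680 = 0
  Node 2: (V_2 - V_1)/680 + (V_2 - V_3)/13000 = 0
  Node 3: (V_3 - V_2)/13000 + (V_3 - 0)/47000 = 0
Collecting terms (coefficients in siemens):
  0.003137·V_1 - 0.001471·V_2 = 0.003333
  0.001548·V_2 - 0.001471·V_1 - 0.00007692·V_3 = 0
  0.0000982·V_3 - 0.00007692·V_2 = 0
Solving these 3 simultaneous equations (Gaussian elimination) gives:
  V_1 = 1.98 V, V_2 = 1.958 V, V_3 = 1.534 V
The requested potential is V_1 = 1.98 V.

Final answer: V_1 = 1.98 V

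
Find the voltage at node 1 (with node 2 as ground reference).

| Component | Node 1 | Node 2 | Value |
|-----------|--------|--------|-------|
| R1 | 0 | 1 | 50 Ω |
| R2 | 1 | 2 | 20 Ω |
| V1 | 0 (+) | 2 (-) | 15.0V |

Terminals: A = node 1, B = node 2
Nodal analysis, taking node 2 as the 0 V reference.
Source V1 fixes V_0 = 15 V.
KCL at each unknown node (sum of currents leaving = 0; resistances in Ω):
  Node 1: (V_1 - 15)/50 + (V_1 - 0)/20 = 0
Collecting terms: 0.07 × V_1 = 0.3  =>  V_1 = 4.286 V
The requested potential is V_1 = 4.286 V.

Final answer: V_1 = 4.286 V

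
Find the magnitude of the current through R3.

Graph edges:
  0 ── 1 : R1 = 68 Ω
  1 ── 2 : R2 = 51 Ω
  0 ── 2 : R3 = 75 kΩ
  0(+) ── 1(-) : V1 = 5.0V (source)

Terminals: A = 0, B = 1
Nodal analysis, taking node 1 as the 0 V reference.
Source V1 fixes V_0 = 5 V.
KCL at each unknown node (sum of currents leaving = 0; resistances in Ω):
  Node 2: (V_2 - 0)/51 + (V_2 - 5)/75000 = 0
Collecting terms: 0.01962 × V_2 = 0.00006667  =>  V_2 = 0.003398 V
I_R3 = (V_0 - V_2)/R3 = (5 - 0.003398)/75000 = 0.00006662 A
|I_R3| = 0.00006662 A

Final answer: |I_R3| = 6.662e-05 A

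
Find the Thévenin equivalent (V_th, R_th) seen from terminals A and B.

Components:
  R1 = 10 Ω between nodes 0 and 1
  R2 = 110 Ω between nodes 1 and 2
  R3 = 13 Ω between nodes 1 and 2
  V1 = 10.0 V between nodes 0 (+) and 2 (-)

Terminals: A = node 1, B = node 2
Step 1 — V_th is the open-circuit voltage V_A - V_B (nothing connected across the terminals).
Nodal analysis, taking node 2 as the 0 V reference.
Source V1 fixes V_0 = 10 V.
KCL at each unknown node (sum of currents leaving = 0; resistances in Ω):
  Node 1: (V_1 - 10)/10 + (V_1 - 0)/110 + (V_1 - 0)/13 = 0
Collecting terms: 0.186 × V_1 = 1  =>  V_1 = 5.376 V
V_th = V_1 - V_2 = 5.376 - 0 = 5.376 V
Step 2 — R_th: zero the source — replace V1 by a short circuit (node 2 merges into node 0) — and find the resistance seen between A (node 1) and B (node 0).
Reduce the network between node 1 (A) and node 0 (B) by series/parallel combination:
  Rp1 = R1 ‖ R2 ‖ R3 (parallel, all between nodes 0 and 1) = 1/(1/10 + 1/110 + 1/13) = 5.376 Ω
R_th = 5.376 Ω

Final answer: V_th = 5.376 V, R_th = 5.376 Ω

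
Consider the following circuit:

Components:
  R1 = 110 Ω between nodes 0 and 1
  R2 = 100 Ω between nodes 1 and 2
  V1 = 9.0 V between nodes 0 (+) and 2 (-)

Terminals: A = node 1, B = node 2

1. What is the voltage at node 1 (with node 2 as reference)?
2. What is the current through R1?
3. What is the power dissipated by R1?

Nodal analysis, taking node 2 as the 0 V reference.
Source V1 fixes V_0 = 9 V.
KCL at each unknown node (sum of currents leaving = 0; resistances in Ω):
  Node 1: (V_1 - 9)/110 + (V_1 - 0)/100 = 0
Collecting terms: 0.01909 × V_1 = 0.08182  =>  V_1 = 4.286 V
Part 1:
  Read off the nodal solution: V_1 = 4.286 V
Part 2:
  I_R1 = (V_0 - V_1)/R1 = (9 - 4.286)/110 = 0.04286 A
  Magnitude: I_R1 = 0.04286 A
Part 3:
  I_R1 = (V_0 - V_1)/R1 = (9 - 4.286)/110 = 0.04286 A
  P_R1 = I_R1² × R1 = (0.04286)² × 110 = 0.202 W

Final answers:
1. V_1 = 4.286 V
2. I_R1 = 0.04286 A
3. P_R1 = 0.202 W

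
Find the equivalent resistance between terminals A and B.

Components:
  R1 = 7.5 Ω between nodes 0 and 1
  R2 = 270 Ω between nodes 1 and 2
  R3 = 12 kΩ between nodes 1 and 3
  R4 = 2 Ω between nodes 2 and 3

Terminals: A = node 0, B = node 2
Reduce the network between node 0 (A) and node 2 (B) by series/parallel combination:
  Rs1 = R3 + R4 (series, joined only at node 3) = 12000 + 2 = 12000 Ω
  Rp1 = R2 ‖ Rs1 (parallel, both between nodes 1 and 2) = 1/(1/270 + 1/12000) = 264.1 Ω
  Rs2 = R1 + Rp1 (series, joined only at node 1) = 7.5 + 264.1 = 271.6 Ω
R_eq = 271.6 Ω

Final answer: 271.6 Ω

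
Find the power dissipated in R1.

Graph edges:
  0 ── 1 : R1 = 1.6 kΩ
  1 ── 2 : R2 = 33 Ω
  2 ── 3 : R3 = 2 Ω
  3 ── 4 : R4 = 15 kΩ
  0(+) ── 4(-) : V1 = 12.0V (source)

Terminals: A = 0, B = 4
Nodal analysis, taking node 4 as the 0 V reference.
Source V1 fixes V_0 = 12 V.
KCL at each unknown node (sum of currents leaving = 0; resistances in Ω):
  Node 1: (V_1 - 12)/1600 + (V_1 - V_2)/33 = 0
  Node 2: (V_2 - V_1)/33 + (V_2 - V_3)/2 = 0
  Node 3: (V_3 - V_2)/2 + (V_3 - 0)/15000 = 0
Collecting terms (coefficients in siemens):
  0.03093·V_1 - 0.0303·V_2 = 0.0075
  0.5303·V_2 - 0.0303·V_1 - 0.5·V_3 = 0
  0.5001·V_3 - 0.5·V_2 = 0
Solving these 3 simultaneous equations (Gaussian elimination) gives:
  V_1 = 10.85 V, V_2 = 10.82 V, V_3 = 10.82 V
I_R1 = (V_0 - V_1)/R1 = (12 - 10.85)/1600 = 0.0007214 A
P_R1 = I_R1² × R1 = (0.0007214)² × 1600 = 0.0008326 W

Final answer: 0.0008326 W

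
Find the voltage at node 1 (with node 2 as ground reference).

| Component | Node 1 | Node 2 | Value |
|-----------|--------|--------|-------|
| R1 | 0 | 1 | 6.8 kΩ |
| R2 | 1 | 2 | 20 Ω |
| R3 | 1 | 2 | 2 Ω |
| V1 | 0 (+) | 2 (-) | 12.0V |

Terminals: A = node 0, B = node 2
Nodal analysis, taking node 2 as the 0 V reference.
Source V1 fixes V_0 = 12 V.
KCL at each unknown node (sum of currents leaving = 0; resistances in Ω):
  Node 1: (V_1 - 12)/6800 + (V_1 - 0)/20 + (V_1 - 0)/2 = 0
Collecting terms: 0.5501 × V_1 = 0.001765  =>  V_1 = 0.003208 V
The requested potential is V_1 = 0.003208 V.

Final answer: V_1 = 0.003208 V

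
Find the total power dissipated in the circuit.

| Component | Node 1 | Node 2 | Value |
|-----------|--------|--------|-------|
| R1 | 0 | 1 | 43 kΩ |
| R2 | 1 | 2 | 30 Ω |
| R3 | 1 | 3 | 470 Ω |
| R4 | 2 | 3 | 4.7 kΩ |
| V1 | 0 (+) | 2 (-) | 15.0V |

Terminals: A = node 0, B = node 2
Nodal analysis, taking node 2 as the 0 V reference.
Source V1 fixes V_0 = 15 V.
KCL at each unknown node (sum of currents leaving = 0; resistances in Ω):
  Node 1: (V_1 - 15)/43000 + (V_1 - 0)/30 + (V_1 - V_3)/470 = 0
  Node 3: (V_3 - V_1)/470 + (V_3 - 0)/4700 = 0
Collecting terms (coefficients in siemens):
  0.03548·V_1 - 0.002128·V_3 = 0.0003488
  0.00234·V_3 - 0.002128·V_1 = 0
Determinant D = (0.03548)(0.00234) - (-0.002128)(-0.002128) = 0.00007852
V_1 = [(0.0003488)(0.00234) - (-0.002128)(0)]/D = 0.0104 V
V_3 = [(0.03548)(0) - (0.0003488)(-0.002128)]/D = 0.009452 V
Power in each resistor, P = (ΔV)²/R:
  P_R1 = (15 - 0.0104)²/43000 = 0.005225 W
  P_R2 = (0.0104 - 0)²/30 = 0.000003604 W
  P_R3 = (0.0104 - 0.009452)²/470 = 0.000000001901 W
  P_R4 = (0 - 0.009452)²/4700 = 0.00000001901 W
P_total = P_R1 + P_R2 + P_R3 + P_R4 = 0.005229 W

Final answer: 0.005229 W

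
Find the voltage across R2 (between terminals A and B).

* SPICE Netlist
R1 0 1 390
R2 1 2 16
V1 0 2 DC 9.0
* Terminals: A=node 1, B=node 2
R1 and R2 are in series across V1 (node 0 → node 1 → node 2), and the output A–B is taken across R2, so this is a voltage divider.
Series current: I = V1/(R1 + R2) = 9/(390 + 16) = 9/406 = 0.02217 A
V_R2 = I × R2 = V1 × R2/(R1 + R2) = 9 × 16/406 = 0.3547 V

Final answer: 0.3547 V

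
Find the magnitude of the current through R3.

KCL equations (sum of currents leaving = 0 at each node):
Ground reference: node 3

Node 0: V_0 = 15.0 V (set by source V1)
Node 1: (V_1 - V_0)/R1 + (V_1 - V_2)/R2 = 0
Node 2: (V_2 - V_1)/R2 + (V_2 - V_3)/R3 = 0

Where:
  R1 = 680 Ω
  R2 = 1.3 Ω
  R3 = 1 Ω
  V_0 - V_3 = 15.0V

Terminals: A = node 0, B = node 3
Nodal analysis, taking node 3 as the 0 V reference.
Source V1 fixes V_0 = 15 V.
KCL at each unknown node (sum of currents leaving = 0; resistances in Ω):
  Node 1: (V_1 - 15)/680 + (V_1 - V_2)/1.3 = 0
  Node 2: (V_2 - V_1)/1.3 + (V_2 - 0)/1 = 0
Collecting terms (coefficients in siemens):
  0.7707·V_1 - 0.7692·V_2 = 0.02206
  1.769·V_2 - 0.7692·V_1 = 0
Determinant D = (0.7707)(1.769) - (-0.7692)(-0.7692) = 0.7718
V_1 = [(0.02206)(1.769) - (-0.7692)(0)]/D = 0.05056 V
V_2 = [(0.7707)(0) - (0.02206)(-0.7692)]/D = 0.02198 V
I_R3 = (V_2 - V_3)/R3 = (0.02198 - 0)/1 = 0.02198 A
|I_R3| = 0.02198 A

Final answer: |I_R3| = 0.02198 A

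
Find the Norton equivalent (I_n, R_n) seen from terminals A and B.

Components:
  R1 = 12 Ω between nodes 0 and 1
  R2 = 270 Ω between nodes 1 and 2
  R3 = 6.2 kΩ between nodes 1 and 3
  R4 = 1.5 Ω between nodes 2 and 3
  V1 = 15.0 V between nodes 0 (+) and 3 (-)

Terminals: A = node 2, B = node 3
Find the Thévenin equivalent first; then I_n = V_th/R_th and R_n = R_th.
Step 1 — V_th is the open-circuit voltage V_A - V_B (nothing connected across the terminals).
Nodal analysis, taking node 3 as the 0 V reference.
Source V1 fixes V_0 = 15 V.
KCL at each unknown node (sum of currents leaving = 0; resistances in Ω):
  Node 1: (V_1 - 15)/12 + (V_1 - V_2)/270 + (V_1 - 0)/6200 = 0
  Node 2: (V_2 - V_1)/270 + (V_2 - 0)/1.5 = 0
Collecting terms (coefficients in siemens):
  0.0872·V_1 - 0.003704·V_2 = 1.25
  0.6704·V_2 - 0.003704·V_1 = 0
Determinant D = (0.0872)(0.6704) - (-0.003704)(-0.003704) = 0.05844
V_1 = [(1.25)(0.6704) - (-0.003704)(0)]/D = 14.34 V
V_2 = [(0.0872)(0) - (1.25)(-0.003704)]/D = 0.07922 V
V_th = V_2 - V_3 = 0.07922 - 0 = 0.07922 V
Step 2 — R_th: zero the source — replace V1 by a short circuit (node 3 merges into node 0) — and find the resistance seen between A (node 2) and B (node 0).
Reduce the network between node 2 (A) and node 0 (B) by series/parallel combination:
  Rp1 = R1 ‖ R3 (parallel, both between nodes 0 and 1) = 1/(1/12 + 1/6200) = 11.98 Ω
  Rs1 = R2 + Rp1 (series, joined only at node 1) = 270 + 11.98 = 282 Ω
  Rp2 = R4 ‖ Rs1 (parallel, both between nodes 0 and 2) = 1/(1/1.5 + 1/282) = 1.492 Ω
R_th = 1.492 Ω
I_n = V_th/R_th = 0.07922/1.492 = 0.05309 A, and R_n = R_th = 1.492 Ω

Final answer: I_n = 0.05309 A, R_n = 1.492 Ω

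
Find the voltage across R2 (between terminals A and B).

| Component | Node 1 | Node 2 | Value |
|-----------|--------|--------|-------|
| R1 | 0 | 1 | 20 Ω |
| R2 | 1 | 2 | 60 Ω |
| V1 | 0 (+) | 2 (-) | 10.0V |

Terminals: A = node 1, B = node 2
R1 and R2 are in series across V1 (node 0 → node 1 → node 2), and the output A–B is taken across R2, so this is a voltage divider.
Series current: I = V1/(R1 + R2) = 10/(20 + 60) = 10/80 = 0.125 A
V_R2 = I × R2 = V1 × R2/(R1 + R2) = 10 × 60/80 = 7.5 V

Final answer: 7.5 V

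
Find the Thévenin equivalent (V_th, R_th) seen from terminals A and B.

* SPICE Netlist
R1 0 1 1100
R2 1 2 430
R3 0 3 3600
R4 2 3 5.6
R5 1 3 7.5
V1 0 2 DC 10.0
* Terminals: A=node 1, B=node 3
Step 1 — V_th is the open-circuit voltage V_A - V_B (nothing connected across the terminals).
Nodal analysis, taking node 2 as the 0 V reference.
Source V1 fixes V_0 = 10 V.
KCL at each unknown node (sum of currents leaving = 0; resistances in Ω):
  Node 1: (V_1 - 10)/1100 + (V_1 - 0)/430 + (V_1 - V_3)/7.5 = 0
  Node 3: (V_3 - 10)/3600 + (V_3 - 0)/5.6 + (V_3 - V_1)/7.5 = 0
Collecting terms (coefficients in siemens):
  0.1366·V_1 - 0.1333·V_3 = 0.009091
  0.3122·V_3 - 0.1333·V_1 = 0.002778
Determinant D = (0.1366)(0.3122) - (-0.1333)(-0.1333) = 0.02486
V_1 = [(0.009091)(0.3122) - (-0.1333)(0.002778)]/D = 0.1291 V
V_3 = [(0.1366)(0.002778) - (0.009091)(-0.1333)]/D = 0.06403 V
V_th = V_1 - V_3 = 0.1291 - 0.06403 = 0.06505 V
Step 2 — R_th: zero the source — replace V1 by a short circuit (node 2 merges into node 0) — and find the resistance seen between A (node 1) and B (node 3).
Reduce the network between node 1 (A) and node 3 (B) by series/parallel combination:
  Rp1 = R1 ‖ R2 (parallel, both between nodes 0 and 1) = 1/(1/1100 + 1/430) = 309.2 Ω
  Rp2 = R3 ‖ R4 (parallel, both between nodes 0 and 3) = 1/(1/3600 + 1/5.6) = 5.591 Ω
  Rs1 = Rp1 + Rp2 (series, joined only at node 0) = 309.2 + 5.591 = 314.7 Ω
  Rp3 = R5 ‖ Rs1 (parallel, both between nodes 1 and 3) = 1/(1/7.5 + 1/314.7) = 7.325 Ω
R_th = 7.325 Ω

Final answer: V_th = 0.06505 V, R_th = 7.325 Ω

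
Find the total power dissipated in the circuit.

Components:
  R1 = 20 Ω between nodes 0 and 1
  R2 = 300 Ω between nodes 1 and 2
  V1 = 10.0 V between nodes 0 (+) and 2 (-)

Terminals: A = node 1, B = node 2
Nodal analysis, taking node 2 as the 0 V reference.
Source V1 fixes V_0 = 10 V.
KCL at each unknown node (sum of currents leaving = 0; resistances in Ω):
  Node 1: (V_1 - 10)/20 + (V_1 - 0)/300 = 0
Collecting terms: 0.05333 × V_1 = 0.5  =>  V_1 = 9.375 V
Power in each resistor, P = (ΔV)²/R:
  P_R1 = (10 - 9.375)²/20 = 0.01953 W
  P_R2 = (9.375 - 0)²/300 = 0.293 W
P_total = P_R1 + P_R2 = 0.3125 W

Final answer: 0.3125 W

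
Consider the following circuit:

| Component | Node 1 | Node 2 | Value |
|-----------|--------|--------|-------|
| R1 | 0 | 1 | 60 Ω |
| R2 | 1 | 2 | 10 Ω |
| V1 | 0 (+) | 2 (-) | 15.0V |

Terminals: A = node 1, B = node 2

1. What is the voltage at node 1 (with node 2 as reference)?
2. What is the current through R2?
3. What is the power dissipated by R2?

Nodal analysis, taking node 2 as the 0 V reference.
Source V1 fixes V_0 = 15 V.
KCL at each unknown node (sum of currents leaving = 0; resistances in Ω):
  Node 1: (V_1 - 15)/60 + (V_1 - 0)/10 = 0
Collecting terms: 0.1167 × V_1 = 0.25  =>  V_1 = 2.143 V
Part 1:
  Read off the nodal solution: V_1 = 2.143 V
Part 2:
  I_R2 = (V_1 - V_2)/R2 = (2.143 - 0)/10 = 0.2143 A
  Magnitude: I_R2 = 0.2143 A
Part 3:
  I_R2 = (V_1 - V_2)/R2 = (2.143 - 0)/10 = 0.2143 A
  P_R2 = I_R2² × R2 = (0.2143)² × 10 = 0.4592 W

Final answers:
1. V_1 = 2.143 V
2. I_R2 = 0.2143 A
3. P_R2 = 0.4592 W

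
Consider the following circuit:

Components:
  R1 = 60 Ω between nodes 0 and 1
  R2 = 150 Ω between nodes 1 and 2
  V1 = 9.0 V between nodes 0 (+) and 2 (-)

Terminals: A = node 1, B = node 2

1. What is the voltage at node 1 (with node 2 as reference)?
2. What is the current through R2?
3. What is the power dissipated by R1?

Nodal analysis, taking node 2 as the 0 V reference.
Source V1 fixes V_0 = 9 V.
KCL at each unknown node (sum of currents leaving = 0; resistances in Ω):
  Node 1: (V_1 - 9)/60 + (V_1 - 0)/150 = 0
Collecting terms: 0.02333 × V_1 = 0.15  =>  V_1 = 6.429 V
Part 1:
  Read off the nodal solution: V_1 = 6.429 V
Part 2:
  I_R2 = (V_1 - V_2)/R2 = (6.429 - 0)/150 = 0.04286 A
  Magnitude: I_R2 = 0.04286 A
Part 3:
  I_R1 = (V_0 - V_1)/R1 = (9 - 6.429)/60 = 0.04286 A
  P_R1 = I_R1² × R1 = (0.04286)² × 60 = 0.1102 W

Final answers:
1. V_1 = 6.429 V
2. I_R2 = 0.04286 A
3. P_R1 = 0.1102 W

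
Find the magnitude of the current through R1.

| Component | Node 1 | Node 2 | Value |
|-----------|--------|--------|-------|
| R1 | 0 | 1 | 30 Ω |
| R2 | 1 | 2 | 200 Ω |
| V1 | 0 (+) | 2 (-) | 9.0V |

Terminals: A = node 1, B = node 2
Nodal analysis, taking node 2 as the 0 V reference.
Source V1 fixes V_0 = 9 V.
KCL at each unknown node (sum of currents leaving = 0; resistances in Ω):
  Node 1: (V_1 - 9)/30 + (V_1 - 0)/200 = 0
Collecting terms: 0.03833 × V_1 = 0.3  =>  V_1 = 7.826 V
I_R1 = (V_0 - V_1)/R1 = (9 - 7.826)/30 = 0.03913 A
|I_R1| = 0.03913 A

Final answer: |I_R1| = 0.03913 A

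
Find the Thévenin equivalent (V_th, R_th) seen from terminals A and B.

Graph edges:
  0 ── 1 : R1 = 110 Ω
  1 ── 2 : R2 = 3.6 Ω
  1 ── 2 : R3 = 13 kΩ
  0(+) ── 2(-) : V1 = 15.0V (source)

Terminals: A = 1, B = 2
Step 1 — V_th is the open-circuit voltage V_A - V_B (nothing connected across the terminals).
Nodal analysis, taking node 2 as the 0 V reference.
Source V1 fixes V_0 = 15 V.
KCL at each unknown node (sum of currents leaving = 0; resistances in Ω):
  Node 1: (V_1 - 15)/110 + (V_1 - 0)/3.6 + (V_1 - 0)/13000 = 0
Collecting terms: 0.2869 × V_1 = 0.1364  =>  V_1 = 0.4752 V
V_th = V_1 - V_2 = 0.4752 - 0 = 0.4752 V
Step 2 — R_th: zero the source — replace V1 by a short circuit (node 2 merges into node 0) — and find the resistance seen between A (node 1) and B (node 0).
Reduce the network between node 1 (A) and node 0 (B) by series/parallel combination:
  Rp1 = R1 ‖ R2 ‖ R3 (parallel, all between nodes 0 and 1) = 1/(1/110 + 1/3.6 + 1/13000) = 3.485 Ω
R_th = 3.485 Ω

Final answer: V_th = 0.4752 V, R_th = 3.485 Ω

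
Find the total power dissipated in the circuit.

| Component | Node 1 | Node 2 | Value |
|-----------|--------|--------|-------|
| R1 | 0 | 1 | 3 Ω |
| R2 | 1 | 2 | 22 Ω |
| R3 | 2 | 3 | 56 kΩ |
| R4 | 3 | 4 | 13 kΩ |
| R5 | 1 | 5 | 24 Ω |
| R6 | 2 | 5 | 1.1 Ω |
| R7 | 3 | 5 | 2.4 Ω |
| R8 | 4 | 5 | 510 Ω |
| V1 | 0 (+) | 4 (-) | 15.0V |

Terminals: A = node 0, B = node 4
Nodal analysis, taking node 4 as the 0 V reference.
Source V1 fixes V_0 = 15 V.
KCL at each unknown node (sum of currents leaving = 0; resistances in Ω):
  Node 1: (V_1 - 15)/3 + (V_1 - V_2)/22 + (V_1 - V_5)/24 = 0
  Node 2: (V_2 - V_1)/22 + (V_2 - V_3)/56000 + (V_2 - V_5)/1.1 = 0
  Node 3: (V_3 - V_2)/56000 + (V_3 - 0)/13000 + (V_3 - V_5)/2.4 = 0
  Node 5: (V_5 - V_1)/24 + (V_5 - V_2)/1.1 + (V_5 - V_3)/2.4 + (V_5 - 0)/510 = 0
Collecting terms (coefficients in siemens):
  0.4205·V_1 - 0.04545·V_2 - 0.04167·V_5 = 5
  0.9546·V_2 - 0.04545·V_1 - 0.00001786·V_3 - 0.9091·V_5 = 0
  0.4168·V_3 - 0.00001786·V_2 - 0.4167·V_5 = 0
  1.369·V_5 - 0.04167·V_1 - 0.9091·V_2 - 0.4167·V_3 = 0
Solving these 4 simultaneous equations (Gaussian elimination) gives:
  V_1 = 14.91 V, V_2 = 14.58 V, V_3 = 14.56 V, V_5 = 14.56 V
Power in each resistor, P = (ΔV)²/R:
  P_R1 = (15 - 14.91)²/3 = 0.002641 W
  P_R2 = (14.91 - 14.58)²/22 = 0.005029 W
  P_R3 = (14.58 - 14.56)²/56000 = 0.000000006664 W
  P_R4 = (14.56 - 0)²/13000 = 0.01631 W
  P_R5 = (14.91 - 14.56)²/24 = 0.005083 W
  P_R6 = (14.58 - 14.56)²/1.1 = 0.0002515 W
  P_R7 = (14.56 - 14.56)²/2.4 = 0.000003008 W
  P_R8 = (0 - 14.56)²/510 = 0.4158 W
P_total = P_R1 + P_R2 + P_R3 + P_R4 + P_R5 + P_R6 + P_R7 + P_R8 = 0.4451 W

Final answer: 0.4451 W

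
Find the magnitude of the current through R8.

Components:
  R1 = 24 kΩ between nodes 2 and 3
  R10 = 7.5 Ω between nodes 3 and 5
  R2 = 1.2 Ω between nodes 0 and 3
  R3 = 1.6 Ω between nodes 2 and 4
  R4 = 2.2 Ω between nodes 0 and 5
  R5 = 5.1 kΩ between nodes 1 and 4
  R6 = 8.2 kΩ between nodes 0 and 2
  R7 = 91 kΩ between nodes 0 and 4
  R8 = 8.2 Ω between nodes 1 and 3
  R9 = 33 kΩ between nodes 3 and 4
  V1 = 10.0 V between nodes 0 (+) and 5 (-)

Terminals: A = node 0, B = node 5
Nodal analysis, taking node 5 as the 0 V reference.
Source V1 fixes V_0 = 10 V.
KCL at each unknown node (sum of currents leaving = 0; resistances in Ω):
  Node 1: (V_1 - V_4)/5100 + (V_1 - V_3)/8.2 = 0
  Node 2: (V_2 - V_3)/24000 + (V_2 - V_4)/1.6 + (V_2 - 10)/8200 = 0
  Node 3: (V_3 - V_2)/24000 + (V_3 - 10)/1.2 + (V_3 - V_1)/8.2 + (V_3 - V_4)/33000 + (V_3 - 0)/7.5 = 0
  Node 4: (V_4 - V_2)/1.6 + (V_4 - V_1)/5100 + (V_4 - 10)/91000 + (V_4 - V_3)/33000 = 0
Collecting terms (coefficients in siemens):
  0.1221·V_1 - 0.122·V_3 - 0.0001961·V_4 = 0
  0.6252·V_2 - 0.00004167·V_3 - 0.625·V_4 = 0.00122
  1.089·V_3 - 0.122·V_1 - 0.00004167·V_2 - 0.0000303·V_4 = 8.333
  0.6252·V_4 - 0.0001961·V_1 - 0.625·V_2 - 0.0000303·V_3 = 0.0001099
Solving these 4 simultaneous equations (Gaussian elimination) gives:
  V_1 = 8.622 V, V_2 = 9.079 V, V_3 = 8.621 V, V_4 = 9.078 V
I_R8 = (V_1 - V_3)/R8 = (8.622 - 8.621)/8.2 = 0.00008957 A
|I_R8| = 0.00008957 A

Final answer: |I_R8| = 8.957e-05 A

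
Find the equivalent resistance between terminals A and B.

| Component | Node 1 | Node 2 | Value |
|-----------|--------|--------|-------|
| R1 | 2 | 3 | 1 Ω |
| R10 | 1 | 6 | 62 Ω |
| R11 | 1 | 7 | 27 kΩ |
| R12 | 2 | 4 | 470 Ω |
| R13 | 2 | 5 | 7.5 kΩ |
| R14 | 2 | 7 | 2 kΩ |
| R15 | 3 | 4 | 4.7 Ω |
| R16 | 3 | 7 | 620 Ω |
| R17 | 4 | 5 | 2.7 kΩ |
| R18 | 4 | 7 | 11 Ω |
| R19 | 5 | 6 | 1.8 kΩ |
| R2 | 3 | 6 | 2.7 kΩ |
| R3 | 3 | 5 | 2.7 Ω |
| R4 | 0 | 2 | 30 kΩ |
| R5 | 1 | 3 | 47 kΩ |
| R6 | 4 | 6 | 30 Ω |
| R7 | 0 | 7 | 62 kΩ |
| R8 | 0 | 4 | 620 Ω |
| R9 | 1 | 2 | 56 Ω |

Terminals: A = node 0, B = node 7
The network is not a plain series/parallel combination. Inject a 1 A test current into terminal A (node 0) and return it from terminal B (node 7); then R_eq = V_A / (1 A).
Nodal analysis, taking node 7 as the 0 V reference.
Current source I_test pushes 1 A into node 0 and draws it out of node 7.
KCL at each unknown node (sum of currents leaving = 0; resistances in Ω):
  Node 0: (V_0 - V_2)/30000 + (V_0 - 0)/62000 + (V_0 - V_4)/620 - 1 = 0
  Node 1: (V_1 - V_3)/47000 + (V_1 - V_2)/56 + (V_1 - V_6)/62 + (V_1 - 0)/27000 = 0
  Node 2: (V_2 - V_0)/30000 + (V_2 - V_1)/56 + (V_2 - V_3)/1 + (V_2 - V_4)/470 + (V_2 - V_5)/7500 + (V_2 - 0)/2000 = 0
  Node 3: (V_3 - V_1)/47000 + (V_3 - V_2)/1 + (V_3 - V_6)/2700 + (V_3 - V_5)/2.7 + (V_3 - V_4)/4.7 + (V_3 - 0)/620 = 0
  Node 4: (V_4 - V_0)/620 + (V_4 - V_2)/470 + (V_4 - V_3)/4.7 + (V_4 - V_6)/30 + (V_4 - V_5)/2700 + (V_4 - 0)/11 = 0
  Node 5: (V_5 - V_2)/7500 + (V_5 - V_3)/2.7 + (V_5 - V_4)/2700 + (V_5 - V_6)/1800 = 0
  Node 6: (V_6 - V_1)/62 + (V_6 - V_3)/2700 + (V_6 - V_4)/30 + (V_6 - V_5)/1800 = 0
Collecting terms (coefficients in siemens):
  0.001662·V_0 - 0.00003333·V_2 - 0.001613·V_4 = 1
  0.03404·V_1 - 0.01786·V_2 - 0.00002128·V_3 - 0.01613·V_6 = 0
  1.021·V_2 - 0.00003333·V_0 - 0.01786·V_1 - 1·V_3 - 0.002128·V_4 - 0.0001333·V_5 = 0
  1.585·V_3 - 0.00002128·V_1 - 1·V_2 - 0.2128·V_4 - 0.3704·V_5 - 0.0003704·V_6 = 0
  0.3411·V_4 - 0.001613·V_0 - 0.002128·V_2 - 0.2128·V_3 - 0.0003704·V_5 - 0.03333·V_6 = 0
  0.3714·V_5 - 0.0001333·V_2 - 0.3704·V_3 - 0.0003704·V_4 - 0.0005556·V_6 = 0
  0.05039·V_6 - 0.01613·V_1 - 0.0003704·V_3 - 0.03333·V_4 - 0.0005556·V_5 = 0
Solving these 7 simultaneous equations (Gaussian elimination) gives:
  V_0 = 612.1 V, V_1 = 10.63 V, V_2 = 10.64 V, V_3 = 10.63 V
  V_4 = 10.64 V, V_5 = 10.63 V, V_6 = 10.64 V
R_eq = V_0 / 1 A = 612.1 Ω

Final answer: 612.1 Ω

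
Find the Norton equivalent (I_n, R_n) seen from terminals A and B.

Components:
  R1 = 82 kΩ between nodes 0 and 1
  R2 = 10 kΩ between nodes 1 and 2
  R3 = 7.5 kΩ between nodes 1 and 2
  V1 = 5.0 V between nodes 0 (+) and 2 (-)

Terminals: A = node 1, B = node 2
Find the Thévenin equivalent first; then I_n = V_th/R_th and R_n = R_th.
Step 1 — V_th is the open-circuit voltage V_A - V_B (nothing connected across the terminals).
Nodal analysis, taking node 2 as the 0 V reference.
Source V1 fixes V_0 = 5 V.
KCL at each unknown node (sum of currents leaving = 0; resistances in Ω):
  Node 1: (V_1 - 5)/82000 + (V_1 - 0)/10000 + (V_1 - 0)/7500 = 0
Collecting terms: 0.0002455 × V_1 = 0.00006098  =>  V_1 = 0.2483 V
V_th = V_1 - V_2 = 0.2483 - 0 = 0.2483 V
Step 2 — R_th: zero the source — replace V1 by a short circuit (node 2 merges into node 0) — and find the resistance seen between A (node 1) and B (node 0).
Reduce the network between node 1 (A) and node 0 (B) by series/parallel combination:
  Rp1 = R1 ‖ R2 ‖ R3 (parallel, all between nodes 0 and 1) = 1/(1/82000 + 1/10000 + 1/7500) = 4073 Ω
R_th = 4.073 kΩ
I_n = V_th/R_th = 0.2483/4073 = 0.00006098 A, and R_n = R_th = 4.073 kΩ

Final answer: I_n = 6.098e-05 A, R_n = 4.073 kΩ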